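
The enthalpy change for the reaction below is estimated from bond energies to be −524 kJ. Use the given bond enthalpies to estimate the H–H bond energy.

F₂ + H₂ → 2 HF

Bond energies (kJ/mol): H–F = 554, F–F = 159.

Let D be the H–H bond energy.
Σ(broken) = 1×159 + 1×D = 159 + D
Σ(formed) = 2×554 = 1108
ΔH = Σ(broken) − Σ(formed) = (159 + D) − (1108) = −949 + D
Setting this equal to −524 kJ gives D = 425 kJ/mol.

D(H–H) ≈ 425 kJ/mol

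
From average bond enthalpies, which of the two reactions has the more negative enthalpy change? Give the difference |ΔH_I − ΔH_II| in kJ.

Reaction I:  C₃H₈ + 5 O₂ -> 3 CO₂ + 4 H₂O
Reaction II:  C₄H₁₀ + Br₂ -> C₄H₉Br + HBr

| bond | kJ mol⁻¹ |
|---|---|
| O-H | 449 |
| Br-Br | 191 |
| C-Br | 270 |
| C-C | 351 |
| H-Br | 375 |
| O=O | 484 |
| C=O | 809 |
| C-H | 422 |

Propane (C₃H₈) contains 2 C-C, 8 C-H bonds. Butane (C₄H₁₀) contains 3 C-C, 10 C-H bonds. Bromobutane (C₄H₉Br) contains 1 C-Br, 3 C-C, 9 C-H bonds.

Reaction I, by 1916 kJ

Reaction I:
  Bonds broken (reactants):
    C-C: 2 × 351 = 702
    C-H: 8 × 422 = 3376
    O=O: 5 × 484 = 2420
    Σ(broken) = 6498 kJ
  Bonds formed (products):
    C=O: 6 × 809 = 4854
    O-H: 8 × 449 = 3592
    Σ(formed) = 8446 kJ
  ΔH_I = 6498 − 8446 = −1948 kJ
Reaction II:
  Bonds broken (reactants):
    Br-Br: 1 × 191 = 191
    C-C: 3 × 351 = 1053
    C-H: 10 × 422 = 4220
    Σ(broken) = 5464 kJ
  Bonds formed (products):
    C-Br: 1 × 270 = 270
    C-C: 3 × 351 = 1053
    C-H: 9 × 422 = 3798
    H-Br: 1 × 375 = 375
    Σ(formed) = 5496 kJ
  ΔH_II = 5464 − 5496 = −32 kJ
ΔH_I − ΔH_II = −1916 kJ, so reaction I has the more negative ΔH; |ΔH_I − ΔH_II| = 1916 kJ.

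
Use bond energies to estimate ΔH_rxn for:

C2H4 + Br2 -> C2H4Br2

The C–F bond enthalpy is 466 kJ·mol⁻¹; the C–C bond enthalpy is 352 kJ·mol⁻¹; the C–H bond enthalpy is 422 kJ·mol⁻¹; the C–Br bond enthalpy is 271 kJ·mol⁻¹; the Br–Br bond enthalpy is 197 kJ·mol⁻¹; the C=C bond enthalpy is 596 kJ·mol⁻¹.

Bonds broken (reactants):
  Br–Br: 1 × 197 = 197
  C–H: 4 × 422 = 1688
  C=C: 1 × 596 = 596
  Σ(broken) = 2481 kJ
Bonds formed (products):
  C–Br: 2 × 271 = 542
  C–C: 1 × 352 = 352
  C–H: 4 × 422 = 1688
  Σ(formed) = 2582 kJ
ΔH = Σ(broken) − Σ(formed) = 2481 − 2582 = −101 kJ

ΔH ≈ −101 kJ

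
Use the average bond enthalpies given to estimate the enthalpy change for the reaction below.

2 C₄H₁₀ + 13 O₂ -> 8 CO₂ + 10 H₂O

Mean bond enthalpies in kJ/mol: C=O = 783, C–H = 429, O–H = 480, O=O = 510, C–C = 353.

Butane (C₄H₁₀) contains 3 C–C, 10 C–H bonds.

Bonds broken (reactants):
  C–C: 6 × 353 = 2118
  C–H: 20 × 429 = 8580
  O=O: 13 × 510 = 6630
  Σ(broken) = 17328 kJ
Bonds formed (products):
  C=O: 16 × 783 = 12528
  O–H: 20 × 480 = 9600
  Σ(formed) = 22128 kJ
ΔH = Σ(broken) − Σ(formed) = 17328 − 22128 = −4800 kJ

ΔH ≈ −4800 kJ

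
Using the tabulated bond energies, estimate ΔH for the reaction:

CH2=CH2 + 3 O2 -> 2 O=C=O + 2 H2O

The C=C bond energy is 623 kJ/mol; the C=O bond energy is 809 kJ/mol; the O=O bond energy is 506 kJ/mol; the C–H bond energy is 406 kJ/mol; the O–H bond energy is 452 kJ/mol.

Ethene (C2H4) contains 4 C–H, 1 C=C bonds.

Bonds broken (reactants):
  C–H: 4 × 406 = 1624
  C=C: 1 × 623 = 623
  O=O: 3 × 506 = 1518
  Σ(broken) = 3765 kJ
Bonds formed (products):
  C=O: 4 × 809 = 3236
  O–H: 4 × 452 = 1808
  Σ(formed) = 5044 kJ
ΔH = Σ(broken) − Σ(formed) = 3765 − 5044 = −1279 kJ

ΔH ≈ −1279 kJ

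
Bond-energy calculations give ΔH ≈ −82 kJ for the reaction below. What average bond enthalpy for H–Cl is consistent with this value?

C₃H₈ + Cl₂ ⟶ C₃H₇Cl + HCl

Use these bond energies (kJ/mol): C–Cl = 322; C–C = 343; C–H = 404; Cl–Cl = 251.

Let D be the H–Cl bond energy.
Σ(broken) = 2×343 + 8×404 + 1×251 = 4169
Σ(formed) = 2×343 + 1×322 + 7×404 + 1×D = 3836 + D
ΔH = Σ(broken) − Σ(formed) = (4169) − (3836 + D) = +333 − D
Setting this equal to −82 kJ gives D = 415 kJ/mol.

D(H–Cl) ≈ 415 kJ/mol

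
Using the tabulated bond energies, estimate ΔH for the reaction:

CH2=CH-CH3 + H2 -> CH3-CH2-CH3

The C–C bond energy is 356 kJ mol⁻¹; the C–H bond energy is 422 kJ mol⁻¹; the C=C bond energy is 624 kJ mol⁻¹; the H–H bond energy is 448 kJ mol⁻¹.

ΔH ≈ −128 kJ

Bonds broken (reactants):
  C–C: 1 × 356 = 356
  C–H: 6 × 422 = 2532
  C=C: 1 × 624 = 624
  H–H: 1 × 448 = 448
  Σ(broken) = 3960 kJ
Bonds formed (products):
  C–C: 2 × 356 = 712
  C–H: 8 × 422 = 3376
  Σ(formed) = 4088 kJ
ΔH = Σ(broken) − Σ(formed) = 3960 − 4088 = −128 kJ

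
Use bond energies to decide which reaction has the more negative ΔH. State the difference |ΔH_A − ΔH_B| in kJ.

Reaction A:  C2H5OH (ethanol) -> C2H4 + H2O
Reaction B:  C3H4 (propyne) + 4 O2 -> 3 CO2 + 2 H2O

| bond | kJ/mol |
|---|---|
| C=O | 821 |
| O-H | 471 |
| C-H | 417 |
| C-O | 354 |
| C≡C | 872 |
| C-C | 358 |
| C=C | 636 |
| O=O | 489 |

Reaction A:
  Bonds broken (reactants):
    C-C: 1 × 358 = 358
    C-H: 5 × 417 = 2085
    C-O: 1 × 354 = 354
    O-H: 1 × 471 = 471
    Σ(broken) = 3268 kJ
  Bonds formed (products):
    C-H: 4 × 417 = 1668
    C=C: 1 × 636 = 636
    O-H: 2 × 471 = 942
    Σ(formed) = 3246 kJ
  ΔH_A = 3268 − 3246 = +22 kJ
Reaction B:
  Bonds broken (reactants):
    C≡C: 1 × 872 = 872
    C-C: 1 × 358 = 358
    C-H: 4 × 417 = 1668
    O=O: 4 × 489 = 1956
    Σ(broken) = 4854 kJ
  Bonds formed (products):
    C=O: 6 × 821 = 4926
    O-H: 4 × 471 = 1884
    Σ(formed) = 6810 kJ
  ΔH_B = 4854 − 6810 = −1956 kJ
ΔH_A − ΔH_B = +1978 kJ, so reaction B has the more negative ΔH; |ΔH_A − ΔH_B| = 1978 kJ.

Reaction B, by 1978 kJ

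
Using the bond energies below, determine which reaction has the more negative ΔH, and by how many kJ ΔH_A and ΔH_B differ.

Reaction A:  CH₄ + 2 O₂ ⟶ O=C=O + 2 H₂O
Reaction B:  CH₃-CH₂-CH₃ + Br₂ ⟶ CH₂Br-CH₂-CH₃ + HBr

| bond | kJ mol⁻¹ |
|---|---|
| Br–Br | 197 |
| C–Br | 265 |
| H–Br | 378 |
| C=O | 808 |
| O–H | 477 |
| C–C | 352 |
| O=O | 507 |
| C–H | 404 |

Reaction A, by 852 kJ

Reaction A:
  Bonds broken (reactants):
    C–H: 4 × 404 = 1616
    O=O: 2 × 507 = 1014
    Σ(broken) = 2630 kJ
  Bonds formed (products):
    C=O: 2 × 808 = 1616
    O–H: 4 × 477 = 1908
    Σ(formed) = 3524 kJ
  ΔH_A = 2630 − 3524 = −894 kJ
Reaction B:
  Bonds broken (reactants):
    Br–Br: 1 × 197 = 197
    C–C: 2 × 352 = 704
    C–H: 8 × 404 = 3232
    Σ(broken) = 4133 kJ
  Bonds formed (products):
    C–Br: 1 × 265 = 265
    C–C: 2 × 352 = 704
    C–H: 7 × 404 = 2828
    H–Br: 1 × 378 = 378
    Σ(formed) = 4175 kJ
  ΔH_B = 4133 − 4175 = −42 kJ
ΔH_A − ΔH_B = −852 kJ, so reaction A has the more negative ΔH; |ΔH_A − ΔH_B| = 852 kJ.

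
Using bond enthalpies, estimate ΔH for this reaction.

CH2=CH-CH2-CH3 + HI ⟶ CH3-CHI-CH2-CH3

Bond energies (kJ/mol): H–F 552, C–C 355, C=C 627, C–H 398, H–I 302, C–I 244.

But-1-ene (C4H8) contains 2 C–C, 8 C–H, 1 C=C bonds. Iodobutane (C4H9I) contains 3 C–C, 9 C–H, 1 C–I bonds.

Bonds broken (reactants):
  C–C: 2 × 355 = 710
  C–H: 8 × 398 = 3184
  C=C: 1 × 627 = 627
  H–I: 1 × 302 = 302
  Σ(broken) = 4823 kJ
Bonds formed (products):
  C–C: 3 × 355 = 1065
  C–H: 9 × 398 = 3582
  C–I: 1 × 244 = 244
  Σ(formed) = 4891 kJ
ΔH = Σ(broken) − Σ(formed) = 4823 − 4891 = −68 kJ

ΔH ≈ −68 kJ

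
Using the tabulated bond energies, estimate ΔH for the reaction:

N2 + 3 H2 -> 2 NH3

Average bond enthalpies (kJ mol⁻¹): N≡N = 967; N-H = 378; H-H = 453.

ΔH ≈ +58 kJ

Bonds broken (reactants):
  H-H: 3 × 453 = 1359
  N≡N: 1 × 967 = 967
  Σ(broken) = 2326 kJ
Bonds formed (products):
  N-H: 6 × 378 = 2268
  Σ(formed) = 2268 kJ
ΔH = Σ(broken) − Σ(formed) = 2326 − 2268 = +58 kJ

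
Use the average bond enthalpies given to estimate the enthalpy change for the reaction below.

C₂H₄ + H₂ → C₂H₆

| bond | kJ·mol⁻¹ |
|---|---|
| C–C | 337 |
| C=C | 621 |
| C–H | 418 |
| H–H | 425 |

ΔH ≈ −127 kJ

Bonds broken (reactants):
  C–H: 4 × 418 = 1672
  C=C: 1 × 621 = 621
  H–H: 1 × 425 = 425
  Σ(broken) = 2718 kJ
Bonds formed (products):
  C–C: 1 × 337 = 337
  C–H: 6 × 418 = 2508
  Σ(formed) = 2845 kJ
ΔH = Σ(broken) − Σ(formed) = 2718 − 2845 = −127 kJ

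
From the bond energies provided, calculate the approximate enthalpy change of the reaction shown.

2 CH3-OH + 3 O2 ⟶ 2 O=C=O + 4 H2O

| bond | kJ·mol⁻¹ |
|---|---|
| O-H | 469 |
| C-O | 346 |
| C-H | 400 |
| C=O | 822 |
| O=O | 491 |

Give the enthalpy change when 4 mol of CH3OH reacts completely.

ΔH = −3074 kJ

Bonds broken (reactants):
  C-H: 6 × 400 = 2400
  C-O: 2 × 346 = 692
  O-H: 2 × 469 = 938
  O=O: 3 × 491 = 1473
  Σ(broken) = 5503 kJ
Bonds formed (products):
  C=O: 4 × 822 = 3288
  O-H: 8 × 469 = 3752
  Σ(formed) = 7040 kJ
ΔH = Σ(broken) − Σ(formed) = 5503 − 7040 = −1537 kJ
For 2× the reaction as written: 2 × (−1537) = −3074 kJ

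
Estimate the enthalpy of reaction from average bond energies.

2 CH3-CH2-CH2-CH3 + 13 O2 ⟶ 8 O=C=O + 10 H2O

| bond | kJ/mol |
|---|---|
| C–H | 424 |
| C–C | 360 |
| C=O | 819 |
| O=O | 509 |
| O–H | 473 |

ΔH ≈ −5307 kJ

Bonds broken (reactants):
  C–C: 6 × 360 = 2160
  C–H: 20 × 424 = 8480
  O=O: 13 × 509 = 6617
  Σ(broken) = 17257 kJ
Bonds formed (products):
  C=O: 16 × 819 = 13104
  O–H: 20 × 473 = 9460
  Σ(formed) = 22564 kJ
ΔH = Σ(broken) − Σ(formed) = 17257 − 22564 = −5307 kJ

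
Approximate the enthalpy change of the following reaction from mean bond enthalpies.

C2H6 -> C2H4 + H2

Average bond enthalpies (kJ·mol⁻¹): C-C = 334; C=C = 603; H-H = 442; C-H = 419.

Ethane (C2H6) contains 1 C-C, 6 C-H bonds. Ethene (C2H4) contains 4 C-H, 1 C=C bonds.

ΔH ≈ +127 kJ

Bonds broken (reactants):
  C-C: 1 × 334 = 334
  C-H: 6 × 419 = 2514
  Σ(broken) = 2848 kJ
Bonds formed (products):
  C-H: 4 × 419 = 1676
  C=C: 1 × 603 = 603
  H-H: 1 × 442 = 442
  Σ(formed) = 2721 kJ
ΔH = Σ(broken) − Σ(formed) = 2848 − 2721 = +127 kJ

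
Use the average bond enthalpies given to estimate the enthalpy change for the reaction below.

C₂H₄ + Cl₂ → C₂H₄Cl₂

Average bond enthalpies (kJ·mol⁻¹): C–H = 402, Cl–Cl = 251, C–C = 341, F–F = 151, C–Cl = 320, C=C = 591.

Bonds broken (reactants):
  C–H: 4 × 402 = 1608
  C=C: 1 × 591 = 591
  Cl–Cl: 1 × 251 = 251
  Σ(broken) = 2450 kJ
Bonds formed (products):
  C–C: 1 × 341 = 341
  C–Cl: 2 × 320 = 640
  C–H: 4 × 402 = 1608
  Σ(formed) = 2589 kJ
ΔH = Σ(broken) − Σ(formed) = 2450 − 2589 = −139 kJ

ΔH ≈ −139 kJ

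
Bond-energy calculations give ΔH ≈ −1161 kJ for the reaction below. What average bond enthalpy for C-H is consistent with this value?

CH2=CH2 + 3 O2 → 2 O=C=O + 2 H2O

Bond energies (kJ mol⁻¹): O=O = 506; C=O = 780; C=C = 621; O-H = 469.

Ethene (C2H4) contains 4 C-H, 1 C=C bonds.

D(C-H) ≈ 424 kJ/mol

Let D be the C-H bond energy.
Σ(broken) = 4×D + 1×621 + 3×506 = 2139 + 4D
Σ(formed) = 4×780 + 4×469 = 4996
ΔH = Σ(broken) − Σ(formed) = (2139 + 4D) − (4996) = −2857 + 4D
Setting this equal to −1161 kJ gives 4D = 1696, so D = 424 kJ/mol.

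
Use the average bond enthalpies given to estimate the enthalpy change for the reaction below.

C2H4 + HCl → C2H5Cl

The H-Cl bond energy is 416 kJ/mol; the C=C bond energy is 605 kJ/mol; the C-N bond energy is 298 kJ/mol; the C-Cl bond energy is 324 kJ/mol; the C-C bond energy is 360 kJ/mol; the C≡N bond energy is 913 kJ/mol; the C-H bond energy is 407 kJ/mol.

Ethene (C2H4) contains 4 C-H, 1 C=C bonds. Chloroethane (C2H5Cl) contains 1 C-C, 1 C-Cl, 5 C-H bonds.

ΔH ≈ −70 kJ

Bonds broken (reactants):
  C-H: 4 × 407 = 1628
  C=C: 1 × 605 = 605
  H-Cl: 1 × 416 = 416
  Σ(broken) = 2649 kJ
Bonds formed (products):
  C-C: 1 × 360 = 360
  C-Cl: 1 × 324 = 324
  C-H: 5 × 407 = 2035
  Σ(formed) = 2719 kJ
ΔH = Σ(broken) − Σ(formed) = 2649 − 2719 = −70 kJ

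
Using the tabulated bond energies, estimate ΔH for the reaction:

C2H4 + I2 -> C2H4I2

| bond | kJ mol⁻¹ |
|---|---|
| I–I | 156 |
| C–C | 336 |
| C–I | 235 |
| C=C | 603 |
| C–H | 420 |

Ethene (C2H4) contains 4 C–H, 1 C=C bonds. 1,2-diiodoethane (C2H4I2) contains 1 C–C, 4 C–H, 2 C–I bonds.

ΔH ≈ −47 kJ

Bonds broken (reactants):
  C–H: 4 × 420 = 1680
  C=C: 1 × 603 = 603
  I–I: 1 × 156 = 156
  Σ(broken) = 2439 kJ
Bonds formed (products):
  C–C: 1 × 336 = 336
  C–H: 4 × 420 = 1680
  C–I: 2 × 235 = 470
  Σ(formed) = 2486 kJ
ΔH = Σ(broken) − Σ(formed) = 2439 − 2486 = −47 kJ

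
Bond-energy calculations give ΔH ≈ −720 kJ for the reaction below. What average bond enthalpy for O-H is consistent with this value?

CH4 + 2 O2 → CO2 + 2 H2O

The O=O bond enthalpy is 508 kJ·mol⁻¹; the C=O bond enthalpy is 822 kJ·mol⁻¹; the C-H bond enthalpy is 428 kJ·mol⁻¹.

Let D be the O-H bond energy.
Σ(broken) = 4×428 + 2×508 = 2728
Σ(formed) = 2×822 + 4×D = 1644 + 4D
ΔH = Σ(broken) − Σ(formed) = (2728) − (1644 + 4D) = +1084 − 4D
Setting this equal to −720 kJ gives 4D = 1804, so D = 451 kJ/mol.

D(O-H) ≈ 451 kJ/mol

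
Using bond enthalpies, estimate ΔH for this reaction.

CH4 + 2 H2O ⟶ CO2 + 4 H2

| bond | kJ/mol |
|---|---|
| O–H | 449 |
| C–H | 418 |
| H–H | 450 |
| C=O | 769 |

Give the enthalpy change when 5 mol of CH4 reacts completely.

Bonds broken (reactants):
  C–H: 4 × 418 = 1672
  O–H: 4 × 449 = 1796
  Σ(broken) = 3468 kJ
Bonds formed (products):
  C=O: 2 × 769 = 1538
  H–H: 4 × 450 = 1800
  Σ(formed) = 3338 kJ
ΔH = Σ(broken) − Σ(formed) = 3468 − 3338 = +130 kJ
For 5× the reaction as written: 5 × (+130) = +650 kJ

ΔH = +650 kJ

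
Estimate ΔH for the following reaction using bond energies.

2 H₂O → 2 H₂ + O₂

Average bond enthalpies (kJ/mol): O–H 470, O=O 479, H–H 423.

Bonds broken (reactants):
  O–H: 4 × 470 = 1880
  Σ(broken) = 1880 kJ
Bonds formed (products):
  H–H: 2 × 423 = 846
  O=O: 1 × 479 = 479
  Σ(formed) = 1325 kJ
ΔH = Σ(broken) − Σ(formed) = 1880 − 1325 = +555 kJ

ΔH ≈ +555 kJ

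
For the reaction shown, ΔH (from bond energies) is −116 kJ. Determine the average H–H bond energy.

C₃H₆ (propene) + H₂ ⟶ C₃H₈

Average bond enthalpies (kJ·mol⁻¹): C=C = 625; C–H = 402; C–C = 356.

Let D be the H–H bond energy.
Σ(broken) = 1×356 + 6×402 + 1×625 + 1×D = 3393 + D
Σ(formed) = 2×356 + 8×402 = 3928
ΔH = Σ(broken) − Σ(formed) = (3393 + D) − (3928) = −535 + D
Setting this equal to −116 kJ gives D = 419 kJ/mol.

D(H–H) ≈ 419 kJ/mol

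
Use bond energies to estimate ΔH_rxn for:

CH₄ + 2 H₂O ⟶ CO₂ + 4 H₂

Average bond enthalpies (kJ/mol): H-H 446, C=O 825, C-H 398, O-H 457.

Bonds broken (reactants):
  C-H: 4 × 398 = 1592
  O-H: 4 × 457 = 1828
  Σ(broken) = 3420 kJ
Bonds formed (products):
  C=O: 2 × 825 = 1650
  H-H: 4 × 446 = 1784
  Σ(formed) = 3434 kJ
ΔH = Σ(broken) − Σ(formed) = 3420 − 3434 = −14 kJ

ΔH ≈ −14 kJ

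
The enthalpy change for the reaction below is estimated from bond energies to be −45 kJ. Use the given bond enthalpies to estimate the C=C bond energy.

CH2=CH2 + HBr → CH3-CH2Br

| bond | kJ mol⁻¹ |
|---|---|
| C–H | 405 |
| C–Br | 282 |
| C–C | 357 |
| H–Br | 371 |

Let D be the C=C bond energy.
Σ(broken) = 4×405 + 1×D + 1×371 = 1991 + D
Σ(formed) = 1×282 + 1×357 + 5×405 = 2664
ΔH = Σ(broken) − Σ(formed) = (1991 + D) − (2664) = −673 + D
Setting this equal to −45 kJ gives D = 628 kJ/mol.

D(C=C) ≈ 628 kJ/mol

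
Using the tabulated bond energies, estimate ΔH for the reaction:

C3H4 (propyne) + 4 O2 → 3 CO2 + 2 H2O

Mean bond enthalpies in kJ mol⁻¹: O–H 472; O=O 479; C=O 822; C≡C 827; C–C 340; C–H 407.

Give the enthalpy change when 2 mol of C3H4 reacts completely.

ΔH = −4218 kJ

Bonds broken (reactants):
  C≡C: 1 × 827 = 827
  C–C: 1 × 340 = 340
  C–H: 4 × 407 = 1628
  O=O: 4 × 479 = 1916
  Σ(broken) = 4711 kJ
Bonds formed (products):
  C=O: 6 × 822 = 4932
  O–H: 4 × 472 = 1888
  Σ(formed) = 6820 kJ
ΔH = Σ(broken) − Σ(formed) = 4711 − 6820 = −2109 kJ
For 2× the reaction as written: 2 × (−2109) = −4218 kJ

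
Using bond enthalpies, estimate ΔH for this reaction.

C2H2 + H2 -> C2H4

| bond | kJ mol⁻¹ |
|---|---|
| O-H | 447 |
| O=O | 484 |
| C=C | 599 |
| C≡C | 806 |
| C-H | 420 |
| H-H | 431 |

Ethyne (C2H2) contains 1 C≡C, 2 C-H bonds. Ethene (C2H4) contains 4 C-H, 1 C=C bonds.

Bonds broken (reactants):
  C≡C: 1 × 806 = 806
  C-H: 2 × 420 = 840
  H-H: 1 × 431 = 431
  Σ(broken) = 2077 kJ
Bonds formed (products):
  C-H: 4 × 420 = 1680
  C=C: 1 × 599 = 599
  Σ(formed) = 2279 kJ
ΔH = Σ(broken) − Σ(formed) = 2077 − 2279 = −202 kJ

ΔH ≈ −202 kJ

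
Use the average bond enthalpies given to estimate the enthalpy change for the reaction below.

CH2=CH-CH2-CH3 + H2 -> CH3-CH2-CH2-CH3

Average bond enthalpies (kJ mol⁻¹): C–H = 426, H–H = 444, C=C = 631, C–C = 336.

Bonds broken (reactants):
  C–C: 2 × 336 = 672
  C–H: 8 × 426 = 3408
  C=C: 1 × 631 = 631
  H–H: 1 × 444 = 444
  Σ(broken) = 5155 kJ
Bonds formed (products):
  C–C: 3 × 336 = 1008
  C–H: 10 × 426 = 4260
  Σ(formed) = 5268 kJ
ΔH = Σ(broken) − Σ(formed) = 5155 − 5268 = −113 kJ

ΔH ≈ −113 kJ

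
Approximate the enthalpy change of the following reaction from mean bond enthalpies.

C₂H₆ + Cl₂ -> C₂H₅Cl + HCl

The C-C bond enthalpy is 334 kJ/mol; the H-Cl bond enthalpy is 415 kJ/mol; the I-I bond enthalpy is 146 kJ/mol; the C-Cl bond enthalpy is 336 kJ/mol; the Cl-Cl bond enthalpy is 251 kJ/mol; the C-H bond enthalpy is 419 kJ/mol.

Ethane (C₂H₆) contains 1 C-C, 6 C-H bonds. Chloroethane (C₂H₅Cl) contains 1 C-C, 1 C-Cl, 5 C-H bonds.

Bonds broken (reactants):
  C-C: 1 × 334 = 334
  C-H: 6 × 419 = 2514
  Cl-Cl: 1 × 251 = 251
  Σ(broken) = 3099 kJ
Bonds formed (products):
  C-C: 1 × 334 = 334
  C-Cl: 1 × 336 = 336
  C-H: 5 × 419 = 2095
  H-Cl: 1 × 415 = 415
  Σ(formed) = 3180 kJ
ΔH = Σ(broken) − Σ(formed) = 3099 − 3180 = −81 kJ

ΔH ≈ −81 kJ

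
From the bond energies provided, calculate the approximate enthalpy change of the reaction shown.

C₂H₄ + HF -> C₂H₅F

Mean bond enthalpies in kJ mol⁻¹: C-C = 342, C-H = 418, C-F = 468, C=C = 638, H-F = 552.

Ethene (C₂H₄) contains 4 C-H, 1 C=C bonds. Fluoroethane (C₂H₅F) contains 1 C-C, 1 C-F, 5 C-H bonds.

Bonds broken (reactants):
  C-H: 4 × 418 = 1672
  C=C: 1 × 638 = 638
  H-F: 1 × 552 = 552
  Σ(broken) = 2862 kJ
Bonds formed (products):
  C-C: 1 × 342 = 342
  C-F: 1 × 468 = 468
  C-H: 5 × 418 = 2090
  Σ(formed) = 2900 kJ
ΔH = Σ(broken) − Σ(formed) = 2862 − 2900 = −38 kJ

ΔH ≈ −38 kJ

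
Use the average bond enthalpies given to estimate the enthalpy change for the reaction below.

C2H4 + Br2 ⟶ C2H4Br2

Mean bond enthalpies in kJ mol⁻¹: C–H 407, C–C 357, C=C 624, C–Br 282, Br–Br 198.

ΔH ≈ −99 kJ

Bonds broken (reactants):
  Br–Br: 1 × 198 = 198
  C–H: 4 × 407 = 1628
  C=C: 1 × 624 = 624
  Σ(broken) = 2450 kJ
Bonds formed (products):
  C–Br: 2 × 282 = 564
  C–C: 1 × 357 = 357
  C–H: 4 × 407 = 1628
  Σ(formed) = 2549 kJ
ΔH = Σ(broken) − Σ(formed) = 2450 − 2549 = −99 kJ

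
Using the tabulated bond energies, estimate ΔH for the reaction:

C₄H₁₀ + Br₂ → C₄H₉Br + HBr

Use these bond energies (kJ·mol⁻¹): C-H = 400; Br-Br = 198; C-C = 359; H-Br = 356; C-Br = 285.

Bonds broken (reactants):
  Br-Br: 1 × 198 = 198
  C-C: 3 × 359 = 1077
  C-H: 10 × 400 = 4000
  Σ(broken) = 5275 kJ
Bonds formed (products):
  C-Br: 1 × 285 = 285
  C-C: 3 × 359 = 1077
  C-H: 9 × 400 = 3600
  H-Br: 1 × 356 = 356
  Σ(formed) = 5318 kJ
ΔH = Σ(broken) − Σ(formed) = 5275 − 5318 = −43 kJ

ΔH ≈ −43 kJ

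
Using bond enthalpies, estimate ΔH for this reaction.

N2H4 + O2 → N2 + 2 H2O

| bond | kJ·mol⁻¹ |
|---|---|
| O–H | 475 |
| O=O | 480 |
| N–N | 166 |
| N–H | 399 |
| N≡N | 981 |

ΔH ≈ −639 kJ

Bonds broken (reactants):
  N–H: 4 × 399 = 1596
  N–N: 1 × 166 = 166
  O=O: 1 × 480 = 480
  Σ(broken) = 2242 kJ
Bonds formed (products):
  N≡N: 1 × 981 = 981
  O–H: 4 × 475 = 1900
  Σ(formed) = 2881 kJ
ΔH = Σ(broken) − Σ(formed) = 2242 − 2881 = −639 kJ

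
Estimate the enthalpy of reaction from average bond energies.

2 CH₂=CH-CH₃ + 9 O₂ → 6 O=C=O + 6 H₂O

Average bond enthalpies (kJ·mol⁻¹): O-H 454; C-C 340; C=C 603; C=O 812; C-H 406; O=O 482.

Bonds broken (reactants):
  C-C: 2 × 340 = 680
  C-H: 12 × 406 = 4872
  C=C: 2 × 603 = 1206
  O=O: 9 × 482 = 4338
  Σ(broken) = 11096 kJ
Bonds formed (products):
  C=O: 12 × 812 = 9744
  O-H: 12 × 454 = 5448
  Σ(formed) = 15192 kJ
ΔH = Σ(broken) − Σ(formed) = 11096 − 15192 = −4096 kJ

ΔH ≈ −4096 kJ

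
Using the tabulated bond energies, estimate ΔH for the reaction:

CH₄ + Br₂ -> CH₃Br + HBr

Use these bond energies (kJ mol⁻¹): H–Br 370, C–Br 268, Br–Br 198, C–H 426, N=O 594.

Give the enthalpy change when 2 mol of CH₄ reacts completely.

ΔH = −28 kJ

Bonds broken (reactants):
  Br–Br: 1 × 198 = 198
  C–H: 4 × 426 = 1704
  Σ(broken) = 1902 kJ
Bonds formed (products):
  C–Br: 1 × 268 = 268
  C–H: 3 × 426 = 1278
  H–Br: 1 × 370 = 370
  Σ(formed) = 1916 kJ
ΔH = Σ(broken) − Σ(formed) = 1902 − 1916 = −14 kJ
For 2× the reaction as written: 2 × (−14) = −28 kJ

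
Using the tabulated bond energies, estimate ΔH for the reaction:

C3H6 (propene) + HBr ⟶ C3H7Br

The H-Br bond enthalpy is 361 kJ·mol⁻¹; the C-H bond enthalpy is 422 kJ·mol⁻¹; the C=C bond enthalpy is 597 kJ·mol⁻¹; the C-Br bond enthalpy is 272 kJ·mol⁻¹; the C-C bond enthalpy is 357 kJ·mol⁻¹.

Bonds broken (reactants):
  C-C: 1 × 357 = 357
  C-H: 6 × 422 = 2532
  C=C: 1 × 597 = 597
  H-Br: 1 × 361 = 361
  Σ(broken) = 3847 kJ
Bonds formed (products):
  C-Br: 1 × 272 = 272
  C-C: 2 × 357 = 714
  C-H: 7 × 422 = 2954
  Σ(formed) = 3940 kJ
ΔH = Σ(broken) − Σ(formed) = 3847 − 3940 = −93 kJ

ΔH ≈ −93 kJ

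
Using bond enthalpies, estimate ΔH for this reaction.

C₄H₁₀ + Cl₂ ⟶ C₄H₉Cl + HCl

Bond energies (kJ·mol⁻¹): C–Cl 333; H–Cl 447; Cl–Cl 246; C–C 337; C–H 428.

ΔH ≈ −106 kJ

Bonds broken (reactants):
  C–C: 3 × 337 = 1011
  C–H: 10 × 428 = 4280
  Cl–Cl: 1 × 246 = 246
  Σ(broken) = 5537 kJ
Bonds formed (products):
  C–C: 3 × 337 = 1011
  C–Cl: 1 × 333 = 333
  C–H: 9 × 428 = 3852
  H–Cl: 1 × 447 = 447
  Σ(formed) = 5643 kJ
ΔH = Σ(broken) − Σ(formed) = 5537 − 5643 = −106 kJ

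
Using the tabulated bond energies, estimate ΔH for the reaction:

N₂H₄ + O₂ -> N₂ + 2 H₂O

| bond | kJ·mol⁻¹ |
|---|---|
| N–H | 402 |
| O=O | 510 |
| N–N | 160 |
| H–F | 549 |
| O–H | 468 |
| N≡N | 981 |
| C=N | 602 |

ΔH ≈ −575 kJ

Bonds broken (reactants):
  N–H: 4 × 402 = 1608
  N–N: 1 × 160 = 160
  O=O: 1 × 510 = 510
  Σ(broken) = 2278 kJ
Bonds formed (products):
  N≡N: 1 × 981 = 981
  O–H: 4 × 468 = 1872
  Σ(formed) = 2853 kJ
ΔH = Σ(broken) − Σ(formed) = 2278 − 2853 = −575 kJ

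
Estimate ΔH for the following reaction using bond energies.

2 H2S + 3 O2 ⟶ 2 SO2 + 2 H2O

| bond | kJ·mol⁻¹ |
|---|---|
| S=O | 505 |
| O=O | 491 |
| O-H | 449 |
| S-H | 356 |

ΔH ≈ −919 kJ

Bonds broken (reactants):
  O=O: 3 × 491 = 1473
  S-H: 4 × 356 = 1424
  Σ(broken) = 2897 kJ
Bonds formed (products):
  O-H: 4 × 449 = 1796
  S=O: 4 × 505 = 2020
  Σ(formed) = 3816 kJ
ΔH = Σ(broken) − Σ(formed) = 2897 − 3816 = −919 kJ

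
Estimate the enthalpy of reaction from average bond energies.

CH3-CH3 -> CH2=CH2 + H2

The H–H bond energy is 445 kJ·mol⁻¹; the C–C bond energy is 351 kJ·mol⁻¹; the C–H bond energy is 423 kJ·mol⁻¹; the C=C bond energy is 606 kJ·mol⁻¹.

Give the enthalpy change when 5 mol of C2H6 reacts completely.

Bonds broken (reactants):
  C–C: 1 × 351 = 351
  C–H: 6 × 423 = 2538
  Σ(broken) = 2889 kJ
Bonds formed (products):
  C–H: 4 × 423 = 1692
  C=C: 1 × 606 = 606
  H–H: 1 × 445 = 445
  Σ(formed) = 2743 kJ
ΔH = Σ(broken) − Σ(formed) = 2889 − 2743 = +146 kJ
For 5× the reaction as written: 5 × (+146) = +730 kJ

ΔH = +730 kJ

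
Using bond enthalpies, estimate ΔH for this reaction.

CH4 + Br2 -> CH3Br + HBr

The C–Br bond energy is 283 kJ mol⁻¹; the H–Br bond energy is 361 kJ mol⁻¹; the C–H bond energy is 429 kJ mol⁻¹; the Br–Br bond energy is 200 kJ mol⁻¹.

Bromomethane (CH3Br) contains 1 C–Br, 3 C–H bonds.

ΔH ≈ −15 kJ

Bonds broken (reactants):
  Br–Br: 1 × 200 = 200
  C–H: 4 × 429 = 1716
  Σ(broken) = 1916 kJ
Bonds formed (products):
  C–Br: 1 × 283 = 283
  C–H: 3 × 429 = 1287
  H–Br: 1 × 361 = 361
  Σ(formed) = 1931 kJ
ΔH = Σ(broken) − Σ(formed) = 1916 − 1931 = −15 kJ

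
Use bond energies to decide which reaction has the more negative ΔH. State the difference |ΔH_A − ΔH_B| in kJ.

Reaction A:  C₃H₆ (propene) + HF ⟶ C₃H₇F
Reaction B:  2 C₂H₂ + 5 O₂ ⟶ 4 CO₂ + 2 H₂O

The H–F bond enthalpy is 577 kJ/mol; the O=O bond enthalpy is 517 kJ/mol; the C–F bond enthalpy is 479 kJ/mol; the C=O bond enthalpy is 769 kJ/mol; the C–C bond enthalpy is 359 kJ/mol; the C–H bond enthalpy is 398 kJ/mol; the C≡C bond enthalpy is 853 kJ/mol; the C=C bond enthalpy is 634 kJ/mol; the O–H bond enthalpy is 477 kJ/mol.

Reaction A:
  Bonds broken (reactants):
    C–C: 1 × 359 = 359
    C–H: 6 × 398 = 2388
    C=C: 1 × 634 = 634
    H–F: 1 × 577 = 577
    Σ(broken) = 3958 kJ
  Bonds formed (products):
    C–C: 2 × 359 = 718
    C–F: 1 × 479 = 479
    C–H: 7 × 398 = 2786
    Σ(formed) = 3983 kJ
  ΔH_A = 3958 − 3983 = −25 kJ
Reaction B:
  Bonds broken (reactants):
    C≡C: 2 × 853 = 1706
    C–H: 4 × 398 = 1592
    O=O: 5 × 517 = 2585
    Σ(broken) = 5883 kJ
  Bonds formed (products):
    C=O: 8 × 769 = 6152
    O–H: 4 × 477 = 1908
    Σ(formed) = 8060 kJ
  ΔH_B = 5883 − 8060 = −2177 kJ
ΔH_A − ΔH_B = +2152 kJ, so reaction B has the more negative ΔH; |ΔH_A − ΔH_B| = 2152 kJ.

Reaction B, by 2152 kJ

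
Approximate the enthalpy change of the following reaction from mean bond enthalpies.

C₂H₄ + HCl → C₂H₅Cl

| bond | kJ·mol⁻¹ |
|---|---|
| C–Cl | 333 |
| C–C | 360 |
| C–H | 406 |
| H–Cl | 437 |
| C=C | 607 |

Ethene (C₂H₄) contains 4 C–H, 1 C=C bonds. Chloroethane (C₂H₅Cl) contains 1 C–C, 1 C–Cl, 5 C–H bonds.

Bonds broken (reactants):
  C–H: 4 × 406 = 1624
  C=C: 1 × 607 = 607
  H–Cl: 1 × 437 = 437
  Σ(broken) = 2668 kJ
Bonds formed (products):
  C–C: 1 × 360 = 360
  C–Cl: 1 × 333 = 333
  C–H: 5 × 406 = 2030
  Σ(formed) = 2723 kJ
ΔH = Σ(broken) − Σ(formed) = 2668 − 2723 = −55 kJ

ΔH ≈ −55 kJ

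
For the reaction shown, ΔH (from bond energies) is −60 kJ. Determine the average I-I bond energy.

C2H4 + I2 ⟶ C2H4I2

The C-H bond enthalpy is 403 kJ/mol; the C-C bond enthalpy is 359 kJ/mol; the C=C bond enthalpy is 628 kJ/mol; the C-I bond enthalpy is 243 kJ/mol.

Let D be the I-I bond energy.
Σ(broken) = 4×403 + 1×628 + 1×D = 2240 + D
Σ(formed) = 1×359 + 4×403 + 2×243 = 2457
ΔH = Σ(broken) − Σ(formed) = (2240 + D) − (2457) = −217 + D
Setting this equal to −60 kJ gives D = 157 kJ/mol.

D(I-I) ≈ 157 kJ/mol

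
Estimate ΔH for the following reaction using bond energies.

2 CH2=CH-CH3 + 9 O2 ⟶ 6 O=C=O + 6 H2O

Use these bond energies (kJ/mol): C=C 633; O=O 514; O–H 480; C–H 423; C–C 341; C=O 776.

ΔH ≈ −3422 kJ

Bonds broken (reactants):
  C–C: 2 × 341 = 682
  C–H: 12 × 423 = 5076
  C=C: 2 × 633 = 1266
  O=O: 9 × 514 = 4626
  Σ(broken) = 11650 kJ
Bonds formed (products):
  C=O: 12 × 776 = 9312
  O–H: 12 × 480 = 5760
  Σ(formed) = 15072 kJ
ΔH = Σ(broken) − Σ(formed) = 11650 − 15072 = −3422 kJ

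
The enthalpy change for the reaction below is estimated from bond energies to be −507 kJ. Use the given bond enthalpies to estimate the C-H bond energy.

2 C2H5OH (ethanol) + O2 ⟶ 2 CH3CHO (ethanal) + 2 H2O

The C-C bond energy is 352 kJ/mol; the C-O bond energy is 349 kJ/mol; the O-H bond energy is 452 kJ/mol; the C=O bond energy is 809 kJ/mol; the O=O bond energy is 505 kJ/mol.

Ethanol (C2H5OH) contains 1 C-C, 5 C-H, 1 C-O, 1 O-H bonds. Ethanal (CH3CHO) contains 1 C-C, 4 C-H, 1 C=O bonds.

D(C-H) ≈ 406 kJ/mol

Let D be the C-H bond energy.
Σ(broken) = 2×352 + 10×D + 2×349 + 2×452 + 1×505 = 2811 + 10D
Σ(formed) = 2×352 + 8×D + 2×809 + 4×452 = 4130 + 8D
ΔH = Σ(broken) − Σ(formed) = (2811 + 10D) − (4130 + 8D) = −1319 + 2D
Setting this equal to −507 kJ gives 2D = 812, so D = 406 kJ/mol.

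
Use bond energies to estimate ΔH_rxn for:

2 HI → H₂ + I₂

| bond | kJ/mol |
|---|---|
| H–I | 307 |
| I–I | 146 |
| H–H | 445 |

Bonds broken (reactants):
  H–I: 2 × 307 = 614
  Σ(broken) = 614 kJ
Bonds formed (products):
  H–H: 1 × 445 = 445
  I–I: 1 × 146 = 146
  Σ(formed) = 591 kJ
ΔH = Σ(broken) − Σ(formed) = 614 − 591 = +23 kJ

ΔH ≈ +23 kJ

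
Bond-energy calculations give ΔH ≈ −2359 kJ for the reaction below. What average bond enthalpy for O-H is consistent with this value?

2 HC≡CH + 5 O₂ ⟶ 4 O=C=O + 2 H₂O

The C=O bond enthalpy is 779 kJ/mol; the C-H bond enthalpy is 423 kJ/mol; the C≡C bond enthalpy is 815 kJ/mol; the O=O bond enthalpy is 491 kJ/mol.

Let D be the O-H bond energy.
Σ(broken) = 2×815 + 4×423 + 5×491 = 5777
Σ(formed) = 8×779 + 4×D = 6232 + 4D
ΔH = Σ(broken) − Σ(formed) = (5777) − (6232 + 4D) = −455 − 4D
Setting this equal to −2359 kJ gives 4D = 1904, so D = 476 kJ/mol.

D(O-H) ≈ 476 kJ/mol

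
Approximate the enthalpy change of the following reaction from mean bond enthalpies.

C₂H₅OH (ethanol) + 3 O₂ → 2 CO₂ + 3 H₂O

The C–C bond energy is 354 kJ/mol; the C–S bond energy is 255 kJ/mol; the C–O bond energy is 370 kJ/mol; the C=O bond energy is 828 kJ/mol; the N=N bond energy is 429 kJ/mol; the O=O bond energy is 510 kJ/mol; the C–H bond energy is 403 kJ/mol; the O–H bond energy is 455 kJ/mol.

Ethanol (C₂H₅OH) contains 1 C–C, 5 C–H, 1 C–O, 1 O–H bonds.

Bonds broken (reactants):
  C–C: 1 × 354 = 354
  C–H: 5 × 403 = 2015
  C–O: 1 × 370 = 370
  O–H: 1 × 455 = 455
  O=O: 3 × 510 = 1530
  Σ(broken) = 4724 kJ
Bonds formed (products):
  C=O: 4 × 828 = 3312
  O–H: 6 × 455 = 2730
  Σ(formed) = 6042 kJ
ΔH = Σ(broken) − Σ(formed) = 4724 − 6042 = −1318 kJ

ΔH ≈ −1318 kJ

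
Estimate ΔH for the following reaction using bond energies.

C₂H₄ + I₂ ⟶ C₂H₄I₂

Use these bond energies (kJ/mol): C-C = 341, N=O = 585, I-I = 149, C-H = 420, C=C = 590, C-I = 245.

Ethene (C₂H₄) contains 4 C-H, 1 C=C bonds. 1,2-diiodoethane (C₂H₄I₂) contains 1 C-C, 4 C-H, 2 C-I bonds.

Bonds broken (reactants):
  C-H: 4 × 420 = 1680
  C=C: 1 × 590 = 590
  I-I: 1 × 149 = 149
  Σ(broken) = 2419 kJ
Bonds formed (products):
  C-C: 1 × 341 = 341
  C-H: 4 × 420 = 1680
  C-I: 2 × 245 = 490
  Σ(formed) = 2511 kJ
ΔH = Σ(broken) − Σ(formed) = 2419 − 2511 = −92 kJ

ΔH ≈ −92 kJ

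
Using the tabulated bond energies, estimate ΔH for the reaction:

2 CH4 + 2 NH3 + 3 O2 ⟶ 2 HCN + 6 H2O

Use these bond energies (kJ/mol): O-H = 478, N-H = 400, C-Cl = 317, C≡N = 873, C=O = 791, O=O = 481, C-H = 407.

Bonds broken (reactants):
  C-H: 8 × 407 = 3256
  N-H: 6 × 400 = 2400
  O=O: 3 × 481 = 1443
  Σ(broken) = 7099 kJ
Bonds formed (products):
  C≡N: 2 × 873 = 1746
  C-H: 2 × 407 = 814
  O-H: 12 × 478 = 5736
  Σ(formed) = 8296 kJ
ΔH = Σ(broken) − Σ(formed) = 7099 − 8296 = −1197 kJ

ΔH ≈ −1197 kJ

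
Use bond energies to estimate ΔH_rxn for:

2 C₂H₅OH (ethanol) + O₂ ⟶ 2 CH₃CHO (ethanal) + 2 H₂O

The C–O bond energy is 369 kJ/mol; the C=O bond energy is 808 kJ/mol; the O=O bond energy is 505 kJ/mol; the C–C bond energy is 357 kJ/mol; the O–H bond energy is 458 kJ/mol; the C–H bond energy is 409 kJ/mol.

ΔH ≈ −471 kJ

Bonds broken (reactants):
  C–C: 2 × 357 = 714
  C–H: 10 × 409 = 4090
  C–O: 2 × 369 = 738
  O–H: 2 × 458 = 916
  O=O: 1 × 505 = 505
  Σ(broken) = 6963 kJ
Bonds formed (products):
  C–C: 2 × 357 = 714
  C–H: 8 × 409 = 3272
  C=O: 2 × 808 = 1616
  O–H: 4 × 458 = 1832
  Σ(formed) = 7434 kJ
ΔH = Σ(broken) − Σ(formed) = 6963 − 7434 = −471 kJ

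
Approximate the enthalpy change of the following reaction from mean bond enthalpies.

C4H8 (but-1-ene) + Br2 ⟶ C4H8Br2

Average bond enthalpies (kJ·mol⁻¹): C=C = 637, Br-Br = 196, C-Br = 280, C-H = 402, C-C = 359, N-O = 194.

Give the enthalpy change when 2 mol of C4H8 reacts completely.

ΔH = −172 kJ

Bonds broken (reactants):
  Br-Br: 1 × 196 = 196
  C-C: 2 × 359 = 718
  C-H: 8 × 402 = 3216
  C=C: 1 × 637 = 637
  Σ(broken) = 4767 kJ
Bonds formed (products):
  C-Br: 2 × 280 = 560
  C-C: 3 × 359 = 1077
  C-H: 8 × 402 = 3216
  Σ(formed) = 4853 kJ
ΔH = Σ(broken) − Σ(formed) = 4767 − 4853 = −86 kJ
For 2× the reaction as written: 2 × (−86) = −172 kJ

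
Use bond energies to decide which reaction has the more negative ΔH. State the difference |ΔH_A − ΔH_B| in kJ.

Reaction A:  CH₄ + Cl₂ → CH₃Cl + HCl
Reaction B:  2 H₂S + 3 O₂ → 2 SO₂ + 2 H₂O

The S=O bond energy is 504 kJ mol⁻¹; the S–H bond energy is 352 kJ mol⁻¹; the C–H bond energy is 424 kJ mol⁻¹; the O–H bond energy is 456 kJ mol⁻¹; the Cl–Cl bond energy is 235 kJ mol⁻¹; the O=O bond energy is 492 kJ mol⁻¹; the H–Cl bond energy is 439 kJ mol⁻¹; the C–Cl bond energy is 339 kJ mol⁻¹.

Reaction A:
  Bonds broken (reactants):
    C–H: 4 × 424 = 1696
    Cl–Cl: 1 × 235 = 235
    Σ(broken) = 1931 kJ
  Bonds formed (products):
    C–Cl: 1 × 339 = 339
    C–H: 3 × 424 = 1272
    H–Cl: 1 × 439 = 439
    Σ(formed) = 2050 kJ
  ΔH_A = 1931 − 2050 = −119 kJ
Reaction B:
  Bonds broken (reactants):
    O=O: 3 × 492 = 1476
    S–H: 4 × 352 = 1408
    Σ(broken) = 2884 kJ
  Bonds formed (products):
    O–H: 4 × 456 = 1824
    S=O: 4 × 504 = 2016
    Σ(formed) = 3840 kJ
  ΔH_B = 2884 − 3840 = −956 kJ
ΔH_A − ΔH_B = +837 kJ, so reaction B has the more negative ΔH; |ΔH_A − ΔH_B| = 837 kJ.

Reaction B, by 837 kJ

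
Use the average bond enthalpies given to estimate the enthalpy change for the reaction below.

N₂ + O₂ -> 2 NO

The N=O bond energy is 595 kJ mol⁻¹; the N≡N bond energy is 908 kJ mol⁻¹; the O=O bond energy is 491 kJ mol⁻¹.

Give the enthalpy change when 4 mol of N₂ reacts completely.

ΔH = +836 kJ

Bonds broken (reactants):
  N≡N: 1 × 908 = 908
  O=O: 1 × 491 = 491
  Σ(broken) = 1399 kJ
Bonds formed (products):
  N=O: 2 × 595 = 1190
  Σ(formed) = 1190 kJ
ΔH = Σ(broken) − Σ(formed) = 1399 − 1190 = +209 kJ
For 4× the reaction as written: 4 × (+209) = +836 kJ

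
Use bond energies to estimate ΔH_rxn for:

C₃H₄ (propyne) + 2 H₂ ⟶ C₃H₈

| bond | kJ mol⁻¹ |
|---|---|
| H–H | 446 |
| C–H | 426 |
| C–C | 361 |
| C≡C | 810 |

ΔH ≈ −363 kJ

Bonds broken (reactants):
  C≡C: 1 × 810 = 810
  C–C: 1 × 361 = 361
  C–H: 4 × 426 = 1704
  H–H: 2 × 446 = 892
  Σ(broken) = 3767 kJ
Bonds formed (products):
  C–C: 2 × 361 = 722
  C–H: 8 × 426 = 3408
  Σ(formed) = 4130 kJ
ΔH = Σ(broken) − Σ(formed) = 3767 − 4130 = −363 kJ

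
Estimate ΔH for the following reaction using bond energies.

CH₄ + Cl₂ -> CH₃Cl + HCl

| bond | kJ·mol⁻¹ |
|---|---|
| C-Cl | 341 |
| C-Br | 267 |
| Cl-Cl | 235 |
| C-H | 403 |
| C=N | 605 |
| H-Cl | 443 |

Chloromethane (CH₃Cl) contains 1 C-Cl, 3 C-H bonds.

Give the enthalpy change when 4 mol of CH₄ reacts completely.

Bonds broken (reactants):
  C-H: 4 × 403 = 1612
  Cl-Cl: 1 × 235 = 235
  Σ(broken) = 1847 kJ
Bonds formed (products):
  C-Cl: 1 × 341 = 341
  C-H: 3 × 403 = 1209
  H-Cl: 1 × 443 = 443
  Σ(formed) = 1993 kJ
ΔH = Σ(broken) − Σ(formed) = 1847 − 1993 = −146 kJ
For 4× the reaction as written: 4 × (−146) = −584 kJ

ΔH = −584 kJ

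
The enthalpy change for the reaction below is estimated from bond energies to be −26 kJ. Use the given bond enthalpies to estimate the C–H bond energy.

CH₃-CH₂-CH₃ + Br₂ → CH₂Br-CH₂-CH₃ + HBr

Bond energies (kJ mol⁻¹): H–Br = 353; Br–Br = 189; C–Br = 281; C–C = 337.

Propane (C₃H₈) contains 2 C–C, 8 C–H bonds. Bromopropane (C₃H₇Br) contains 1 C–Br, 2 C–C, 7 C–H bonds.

D(C–H) ≈ 419 kJ/mol

Let D be the C–H bond energy.
Σ(broken) = 1×189 + 2×337 + 8×D = 863 + 8D
Σ(formed) = 1×281 + 2×337 + 7×D + 1×353 = 1308 + 7D
ΔH = Σ(broken) − Σ(formed) = (863 + 8D) − (1308 + 7D) = −445 + D
Setting this equal to −26 kJ gives D = 419 kJ/mol.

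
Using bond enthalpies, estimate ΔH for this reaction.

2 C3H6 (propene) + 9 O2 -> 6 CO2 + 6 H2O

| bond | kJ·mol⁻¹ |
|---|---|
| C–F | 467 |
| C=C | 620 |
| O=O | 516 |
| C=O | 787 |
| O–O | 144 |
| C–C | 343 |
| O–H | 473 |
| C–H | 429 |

ΔH ≈ −3402 kJ

Bonds broken (reactants):
  C–C: 2 × 343 = 686
  C–H: 12 × 429 = 5148
  C=C: 2 × 620 = 1240
  O=O: 9 × 516 = 4644
  Σ(broken) = 11718 kJ
Bonds formed (products):
  C=O: 12 × 787 = 9444
  O–H: 12 × 473 = 5676
  Σ(formed) = 15120 kJ
ΔH = Σ(broken) − Σ(formed) = 11718 − 15120 = −3402 kJ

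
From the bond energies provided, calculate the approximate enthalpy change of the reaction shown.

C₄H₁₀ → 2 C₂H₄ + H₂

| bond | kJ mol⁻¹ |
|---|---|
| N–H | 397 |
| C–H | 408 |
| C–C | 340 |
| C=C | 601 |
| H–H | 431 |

Bonds broken (reactants):
  C–C: 3 × 340 = 1020
  C–H: 10 × 408 = 4080
  Σ(broken) = 5100 kJ
Bonds formed (products):
  C–H: 8 × 408 = 3264
  C=C: 2 × 601 = 1202
  H–H: 1 × 431 = 431
  Σ(formed) = 4897 kJ
ΔH = Σ(broken) − Σ(formed) = 5100 − 4897 = +203 kJ

ΔH ≈ +203 kJ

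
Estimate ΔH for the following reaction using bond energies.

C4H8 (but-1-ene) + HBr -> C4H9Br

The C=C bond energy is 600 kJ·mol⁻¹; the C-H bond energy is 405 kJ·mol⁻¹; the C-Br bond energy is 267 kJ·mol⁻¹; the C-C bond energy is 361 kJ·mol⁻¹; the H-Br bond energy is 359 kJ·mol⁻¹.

ΔH ≈ −74 kJ

Bonds broken (reactants):
  C-C: 2 × 361 = 722
  C-H: 8 × 405 = 3240
  C=C: 1 × 600 = 600
  H-Br: 1 × 359 = 359
  Σ(broken) = 4921 kJ
Bonds formed (products):
  C-Br: 1 × 267 = 267
  C-C: 3 × 361 = 1083
  C-H: 9 × 405 = 3645
  Σ(formed) = 4995 kJ
ΔH = Σ(broken) − Σ(formed) = 4921 − 4995 = −74 kJ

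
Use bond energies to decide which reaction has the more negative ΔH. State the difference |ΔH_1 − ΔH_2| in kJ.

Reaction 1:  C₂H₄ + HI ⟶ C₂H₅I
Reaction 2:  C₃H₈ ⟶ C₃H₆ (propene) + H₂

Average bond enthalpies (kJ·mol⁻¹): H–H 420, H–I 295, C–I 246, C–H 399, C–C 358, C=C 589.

Reaction 1:
  Bonds broken (reactants):
    C–H: 4 × 399 = 1596
    C=C: 1 × 589 = 589
    H–I: 1 × 295 = 295
    Σ(broken) = 2480 kJ
  Bonds formed (products):
    C–C: 1 × 358 = 358
    C–H: 5 × 399 = 1995
    C–I: 1 × 246 = 246
    Σ(formed) = 2599 kJ
  ΔH_1 = 2480 − 2599 = −119 kJ
Reaction 2:
  Bonds broken (reactants):
    C–C: 2 × 358 = 716
    C–H: 8 × 399 = 3192
    Σ(broken) = 3908 kJ
  Bonds formed (products):
    C–C: 1 × 358 = 358
    C–H: 6 × 399 = 2394
    C=C: 1 × 589 = 589
    H–H: 1 × 420 = 420
    Σ(formed) = 3761 kJ
  ΔH_2 = 3908 − 3761 = +147 kJ
ΔH_1 − ΔH_2 = −266 kJ, so reaction 1 has the more negative ΔH; |ΔH_1 − ΔH_2| = 266 kJ.

Reaction 1, by 266 kJ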